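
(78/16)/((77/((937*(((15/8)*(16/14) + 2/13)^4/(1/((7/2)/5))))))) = 1155.42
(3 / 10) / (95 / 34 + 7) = 17 / 555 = 0.03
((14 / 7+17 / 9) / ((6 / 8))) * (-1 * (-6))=280 / 9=31.11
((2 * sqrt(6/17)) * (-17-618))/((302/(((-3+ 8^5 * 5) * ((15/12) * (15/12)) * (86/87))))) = -111839232125 * sqrt(102)/1786632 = -632206.79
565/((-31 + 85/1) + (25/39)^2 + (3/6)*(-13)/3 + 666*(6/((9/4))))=0.31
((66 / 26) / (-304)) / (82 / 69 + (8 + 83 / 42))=-5313 / 7103720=-0.00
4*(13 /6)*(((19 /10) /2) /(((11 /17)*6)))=4199 /1980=2.12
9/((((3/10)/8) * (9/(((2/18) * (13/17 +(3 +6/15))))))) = 1888/153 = 12.34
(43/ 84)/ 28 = 43/ 2352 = 0.02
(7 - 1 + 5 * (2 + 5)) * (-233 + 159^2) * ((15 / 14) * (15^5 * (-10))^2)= 444151123769531250000 / 7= 63450160538504464285.71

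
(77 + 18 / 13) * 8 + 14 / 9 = 73550 / 117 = 628.63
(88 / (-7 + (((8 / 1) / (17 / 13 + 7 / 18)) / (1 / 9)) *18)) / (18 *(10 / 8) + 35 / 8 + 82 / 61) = 17048768 / 4137978935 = 0.00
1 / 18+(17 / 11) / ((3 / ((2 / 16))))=95 / 792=0.12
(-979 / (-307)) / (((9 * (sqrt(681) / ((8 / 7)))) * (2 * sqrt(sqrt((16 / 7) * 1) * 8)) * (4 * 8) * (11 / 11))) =979 * sqrt(1362) * 7^(1 / 4) / 842958144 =0.00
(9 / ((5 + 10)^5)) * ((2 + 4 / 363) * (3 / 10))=73 / 10209375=0.00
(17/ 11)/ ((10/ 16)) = 136/ 55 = 2.47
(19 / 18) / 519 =19 / 9342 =0.00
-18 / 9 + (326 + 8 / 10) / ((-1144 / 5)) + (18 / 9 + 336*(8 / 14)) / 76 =-9517 / 10868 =-0.88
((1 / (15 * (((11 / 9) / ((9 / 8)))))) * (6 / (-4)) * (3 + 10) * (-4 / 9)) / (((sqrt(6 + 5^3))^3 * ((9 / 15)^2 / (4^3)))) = 1040 * sqrt(131) / 188771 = 0.06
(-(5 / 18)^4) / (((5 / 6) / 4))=-125 / 4374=-0.03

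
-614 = -614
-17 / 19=-0.89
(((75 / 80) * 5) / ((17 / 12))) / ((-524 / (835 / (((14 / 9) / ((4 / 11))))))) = -1690875 / 1371832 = -1.23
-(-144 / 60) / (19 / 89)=1068 / 95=11.24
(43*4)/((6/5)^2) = 1075/9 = 119.44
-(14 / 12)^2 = -49 / 36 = -1.36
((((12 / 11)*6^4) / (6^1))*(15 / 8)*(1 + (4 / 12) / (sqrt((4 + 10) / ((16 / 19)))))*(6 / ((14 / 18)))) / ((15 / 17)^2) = 1123632*sqrt(266) / 51205 + 1685448 / 385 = 4735.68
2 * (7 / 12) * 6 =7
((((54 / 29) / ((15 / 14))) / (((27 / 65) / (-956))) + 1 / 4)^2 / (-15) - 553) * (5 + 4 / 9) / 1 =-94974161627569 / 16349040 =-5809158.31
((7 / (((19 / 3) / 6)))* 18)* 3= 358.11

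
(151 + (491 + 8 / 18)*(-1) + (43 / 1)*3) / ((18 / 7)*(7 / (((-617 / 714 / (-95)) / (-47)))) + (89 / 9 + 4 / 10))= 5870755 / 2582002429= 0.00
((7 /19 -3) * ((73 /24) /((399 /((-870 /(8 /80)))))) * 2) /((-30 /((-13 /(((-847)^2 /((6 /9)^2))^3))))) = 220168000 /6121752139104522467148063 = 0.00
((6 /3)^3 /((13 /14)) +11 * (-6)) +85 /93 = -68273 /1209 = -56.47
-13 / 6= -2.17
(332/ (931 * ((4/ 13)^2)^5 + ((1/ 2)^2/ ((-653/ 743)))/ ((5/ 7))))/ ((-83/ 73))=525726115835998480/ 704252527323289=746.50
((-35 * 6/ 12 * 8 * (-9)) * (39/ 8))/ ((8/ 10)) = 7678.12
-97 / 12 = -8.08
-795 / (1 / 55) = -43725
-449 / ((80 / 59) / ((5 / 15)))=-26491 / 240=-110.38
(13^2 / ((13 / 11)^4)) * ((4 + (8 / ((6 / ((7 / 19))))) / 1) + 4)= 7086244 / 9633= 735.62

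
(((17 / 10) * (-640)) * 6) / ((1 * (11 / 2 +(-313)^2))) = -13056 / 195949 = -0.07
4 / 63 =0.06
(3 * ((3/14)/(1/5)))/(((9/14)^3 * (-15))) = -196/243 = -0.81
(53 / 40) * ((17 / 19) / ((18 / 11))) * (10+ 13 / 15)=1615493 / 205200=7.87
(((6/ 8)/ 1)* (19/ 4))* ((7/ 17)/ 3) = 133/ 272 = 0.49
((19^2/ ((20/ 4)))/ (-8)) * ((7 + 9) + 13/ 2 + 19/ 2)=-1444/ 5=-288.80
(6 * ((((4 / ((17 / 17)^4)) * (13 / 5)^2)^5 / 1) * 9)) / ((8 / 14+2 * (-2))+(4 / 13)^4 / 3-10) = -2286072228548092787712 / 39318408203125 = -58142542.72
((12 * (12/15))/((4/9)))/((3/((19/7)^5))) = 89139564/84035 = 1060.74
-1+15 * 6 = 89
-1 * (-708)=708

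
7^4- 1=2400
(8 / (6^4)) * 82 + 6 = 527 / 81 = 6.51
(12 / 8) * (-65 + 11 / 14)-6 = -2865 / 28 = -102.32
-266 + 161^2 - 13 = 25642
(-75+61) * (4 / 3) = -56 / 3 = -18.67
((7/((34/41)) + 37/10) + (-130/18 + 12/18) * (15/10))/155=1177/79050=0.01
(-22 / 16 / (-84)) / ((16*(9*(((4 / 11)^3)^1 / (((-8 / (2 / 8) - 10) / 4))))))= -14641 / 589824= -0.02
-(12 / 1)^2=-144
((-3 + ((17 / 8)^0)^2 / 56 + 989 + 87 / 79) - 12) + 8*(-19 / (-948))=12943909 / 13272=975.28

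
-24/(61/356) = -140.07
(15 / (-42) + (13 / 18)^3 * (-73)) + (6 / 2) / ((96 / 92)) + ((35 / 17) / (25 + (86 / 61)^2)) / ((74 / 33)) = -32166336649121 / 1289320081308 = -24.95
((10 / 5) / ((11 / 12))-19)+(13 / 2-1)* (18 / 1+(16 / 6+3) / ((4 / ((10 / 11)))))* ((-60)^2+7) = 50506601 / 132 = 382625.77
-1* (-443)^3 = 86938307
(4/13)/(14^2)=1/637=0.00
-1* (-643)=643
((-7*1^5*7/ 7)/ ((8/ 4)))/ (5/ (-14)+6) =-49/ 79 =-0.62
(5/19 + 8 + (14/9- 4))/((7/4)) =3980/1197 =3.32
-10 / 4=-2.50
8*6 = 48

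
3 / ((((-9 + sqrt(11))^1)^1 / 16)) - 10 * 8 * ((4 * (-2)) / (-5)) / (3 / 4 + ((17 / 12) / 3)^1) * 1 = -42696 / 385 - 24 * sqrt(11) / 35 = -113.17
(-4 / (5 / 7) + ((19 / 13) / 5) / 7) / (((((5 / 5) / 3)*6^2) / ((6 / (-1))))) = 2529 / 910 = 2.78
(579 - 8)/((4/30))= 4282.50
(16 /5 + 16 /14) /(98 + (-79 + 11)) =76 /525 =0.14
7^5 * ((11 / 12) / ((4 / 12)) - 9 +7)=12605.25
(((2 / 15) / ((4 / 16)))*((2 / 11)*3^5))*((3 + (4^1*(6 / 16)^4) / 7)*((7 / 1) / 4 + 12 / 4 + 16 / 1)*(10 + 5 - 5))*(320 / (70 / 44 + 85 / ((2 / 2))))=48371985 / 889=54411.68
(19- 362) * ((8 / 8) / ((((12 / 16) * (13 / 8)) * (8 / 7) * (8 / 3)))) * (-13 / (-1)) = -2401 / 2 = -1200.50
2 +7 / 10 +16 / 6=161 / 30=5.37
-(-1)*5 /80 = 1 /16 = 0.06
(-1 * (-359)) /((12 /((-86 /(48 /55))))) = -849035 /288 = -2948.04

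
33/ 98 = 0.34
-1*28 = -28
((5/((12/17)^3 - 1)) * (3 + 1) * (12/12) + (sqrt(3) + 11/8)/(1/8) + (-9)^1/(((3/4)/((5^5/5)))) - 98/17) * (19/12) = -1548402929/129948 + 38 * sqrt(3)/3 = -11893.62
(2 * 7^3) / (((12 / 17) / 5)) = 29155 / 6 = 4859.17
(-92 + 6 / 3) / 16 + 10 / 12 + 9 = 101 / 24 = 4.21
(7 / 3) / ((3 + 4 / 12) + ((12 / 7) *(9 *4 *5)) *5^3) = 49 / 810070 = 0.00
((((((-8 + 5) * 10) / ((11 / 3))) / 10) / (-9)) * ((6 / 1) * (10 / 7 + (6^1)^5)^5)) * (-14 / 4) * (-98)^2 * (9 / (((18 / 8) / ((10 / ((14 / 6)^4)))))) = -704063397659519774876743.00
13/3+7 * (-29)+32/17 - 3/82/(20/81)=-16471433/83640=-196.93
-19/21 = -0.90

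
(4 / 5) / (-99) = -4 / 495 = -0.01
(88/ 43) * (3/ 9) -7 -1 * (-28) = 2797/ 129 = 21.68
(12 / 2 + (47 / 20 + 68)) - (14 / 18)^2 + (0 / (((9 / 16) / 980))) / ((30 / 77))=122707 / 1620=75.75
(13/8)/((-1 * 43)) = -13/344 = -0.04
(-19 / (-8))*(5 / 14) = 0.85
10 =10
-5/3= -1.67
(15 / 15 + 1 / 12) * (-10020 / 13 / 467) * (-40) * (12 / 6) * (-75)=-5010000 / 467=-10728.05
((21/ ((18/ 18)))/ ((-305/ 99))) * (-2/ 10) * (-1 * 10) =-4158/ 305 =-13.63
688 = 688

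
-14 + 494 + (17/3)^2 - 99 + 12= 3826/9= 425.11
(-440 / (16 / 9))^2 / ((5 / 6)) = 147015 / 2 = 73507.50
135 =135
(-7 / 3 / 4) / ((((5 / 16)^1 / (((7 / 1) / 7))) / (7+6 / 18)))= -616 / 45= -13.69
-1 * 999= -999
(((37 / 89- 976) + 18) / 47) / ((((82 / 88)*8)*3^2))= -937475 / 3087054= -0.30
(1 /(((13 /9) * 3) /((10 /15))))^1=0.15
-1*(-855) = 855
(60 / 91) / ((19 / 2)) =120 / 1729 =0.07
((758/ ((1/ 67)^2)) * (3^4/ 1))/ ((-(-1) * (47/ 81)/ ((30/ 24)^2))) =279060817275/ 376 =742183024.67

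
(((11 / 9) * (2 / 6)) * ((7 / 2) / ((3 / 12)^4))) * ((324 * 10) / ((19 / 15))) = 17740800 / 19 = 933726.32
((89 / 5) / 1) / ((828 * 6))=89 / 24840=0.00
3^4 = 81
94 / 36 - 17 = -259 / 18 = -14.39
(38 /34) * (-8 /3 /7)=-152 /357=-0.43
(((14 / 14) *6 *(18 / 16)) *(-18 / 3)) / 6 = -27 / 4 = -6.75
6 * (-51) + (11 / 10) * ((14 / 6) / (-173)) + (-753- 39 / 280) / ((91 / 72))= -2981725847 / 3306030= -901.91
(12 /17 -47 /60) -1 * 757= -772219 /1020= -757.08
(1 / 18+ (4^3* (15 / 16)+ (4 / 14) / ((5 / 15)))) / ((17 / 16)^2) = 982400 / 18207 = 53.96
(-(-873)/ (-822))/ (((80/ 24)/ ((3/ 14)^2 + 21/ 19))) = -3742551/ 10203760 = -0.37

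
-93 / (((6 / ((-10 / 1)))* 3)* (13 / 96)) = 4960 / 13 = 381.54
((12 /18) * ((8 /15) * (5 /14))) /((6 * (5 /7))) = 0.03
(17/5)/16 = 17/80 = 0.21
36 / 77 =0.47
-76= -76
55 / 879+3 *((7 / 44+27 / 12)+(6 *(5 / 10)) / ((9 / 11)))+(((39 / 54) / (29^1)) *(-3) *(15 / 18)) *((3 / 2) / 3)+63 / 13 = 2021331913 / 87485112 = 23.10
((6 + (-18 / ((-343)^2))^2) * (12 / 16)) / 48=41523861765 / 442921190432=0.09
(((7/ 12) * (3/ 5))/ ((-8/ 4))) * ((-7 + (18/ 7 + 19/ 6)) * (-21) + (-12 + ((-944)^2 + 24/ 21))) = -12476123/ 80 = -155951.54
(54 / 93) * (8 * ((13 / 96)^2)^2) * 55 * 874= 686463635 / 9142272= 75.09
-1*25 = -25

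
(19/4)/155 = 19/620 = 0.03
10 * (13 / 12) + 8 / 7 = 503 / 42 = 11.98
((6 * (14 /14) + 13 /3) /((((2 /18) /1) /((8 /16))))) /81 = 31 /54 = 0.57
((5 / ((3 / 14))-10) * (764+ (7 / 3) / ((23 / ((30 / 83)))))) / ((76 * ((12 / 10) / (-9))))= -36463650 / 36271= -1005.31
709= 709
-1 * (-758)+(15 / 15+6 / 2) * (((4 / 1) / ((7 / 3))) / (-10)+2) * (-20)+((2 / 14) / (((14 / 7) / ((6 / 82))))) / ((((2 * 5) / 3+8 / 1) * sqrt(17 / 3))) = 9 * sqrt(51) / 331772+4282 / 7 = 611.71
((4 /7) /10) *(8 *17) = 272 /35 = 7.77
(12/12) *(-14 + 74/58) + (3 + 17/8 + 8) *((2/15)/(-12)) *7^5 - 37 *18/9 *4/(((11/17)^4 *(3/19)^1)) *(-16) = 3437005107443/20380272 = 168643.73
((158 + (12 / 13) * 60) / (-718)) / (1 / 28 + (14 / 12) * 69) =-38836 / 10524085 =-0.00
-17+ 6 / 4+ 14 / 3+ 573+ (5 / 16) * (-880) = 1723 / 6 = 287.17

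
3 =3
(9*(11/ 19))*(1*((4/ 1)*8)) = 3168/ 19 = 166.74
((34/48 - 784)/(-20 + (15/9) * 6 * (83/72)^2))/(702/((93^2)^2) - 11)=-5625051894396/530132924965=-10.61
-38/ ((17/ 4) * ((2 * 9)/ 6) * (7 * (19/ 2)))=-16/ 357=-0.04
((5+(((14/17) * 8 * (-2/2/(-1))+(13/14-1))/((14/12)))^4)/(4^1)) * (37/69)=8716230962394391/66444508316298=131.18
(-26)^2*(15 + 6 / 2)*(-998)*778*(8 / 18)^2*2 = -33592073216 / 9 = -3732452579.56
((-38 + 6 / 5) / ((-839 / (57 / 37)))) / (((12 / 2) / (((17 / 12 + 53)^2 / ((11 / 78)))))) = 2422429529 / 10244190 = 236.47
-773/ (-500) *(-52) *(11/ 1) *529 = -58475131/ 125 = -467801.05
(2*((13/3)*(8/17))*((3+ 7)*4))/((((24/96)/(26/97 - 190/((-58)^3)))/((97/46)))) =3529997120/9536099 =370.17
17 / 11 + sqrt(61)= 9.36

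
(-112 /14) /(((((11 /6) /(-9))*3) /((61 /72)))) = 122 /11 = 11.09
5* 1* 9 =45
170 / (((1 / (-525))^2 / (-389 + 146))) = -11386068750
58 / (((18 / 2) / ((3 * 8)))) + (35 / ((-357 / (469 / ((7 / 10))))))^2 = 11624788 / 2601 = 4469.35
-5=-5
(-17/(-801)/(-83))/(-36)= 0.00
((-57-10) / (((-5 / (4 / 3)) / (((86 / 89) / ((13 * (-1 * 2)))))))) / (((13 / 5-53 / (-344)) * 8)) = -495532 / 16442127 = -0.03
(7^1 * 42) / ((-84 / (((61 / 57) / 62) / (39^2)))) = -427 / 10750428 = -0.00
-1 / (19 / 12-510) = 12 / 6101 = 0.00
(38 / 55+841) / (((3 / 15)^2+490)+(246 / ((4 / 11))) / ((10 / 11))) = 925860 / 1357609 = 0.68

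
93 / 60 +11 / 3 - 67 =-61.78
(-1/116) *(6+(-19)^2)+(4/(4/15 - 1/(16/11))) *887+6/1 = -98743091/11716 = -8428.05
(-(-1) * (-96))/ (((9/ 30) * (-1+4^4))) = -1.25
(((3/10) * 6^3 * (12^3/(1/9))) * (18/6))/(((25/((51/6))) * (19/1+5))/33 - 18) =-1413396864/7415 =-190613.20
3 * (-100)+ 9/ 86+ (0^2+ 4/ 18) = -231947/ 774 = -299.67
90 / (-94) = -45 / 47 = -0.96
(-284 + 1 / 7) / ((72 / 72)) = -1987 / 7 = -283.86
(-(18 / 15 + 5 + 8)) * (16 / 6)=-568 / 15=-37.87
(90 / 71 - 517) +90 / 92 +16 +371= -417245 / 3266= -127.75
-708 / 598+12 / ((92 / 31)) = 855 / 299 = 2.86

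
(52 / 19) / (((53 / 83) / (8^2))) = 274.30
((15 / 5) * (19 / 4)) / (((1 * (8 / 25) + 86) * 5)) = 285 / 8632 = 0.03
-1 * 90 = -90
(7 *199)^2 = 1940449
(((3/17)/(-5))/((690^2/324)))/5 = -27/5620625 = -0.00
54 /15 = 18 /5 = 3.60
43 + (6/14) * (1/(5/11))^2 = 7888/175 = 45.07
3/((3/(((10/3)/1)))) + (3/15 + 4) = 113/15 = 7.53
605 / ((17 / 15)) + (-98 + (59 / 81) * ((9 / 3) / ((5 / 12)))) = 337417 / 765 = 441.07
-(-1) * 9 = 9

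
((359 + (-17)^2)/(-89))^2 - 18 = 277326/7921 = 35.01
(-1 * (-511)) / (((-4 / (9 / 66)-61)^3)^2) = 372519 / 396109944105121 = 0.00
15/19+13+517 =10085/19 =530.79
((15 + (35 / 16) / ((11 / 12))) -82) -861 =-40727 / 44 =-925.61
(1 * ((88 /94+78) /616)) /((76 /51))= 13515 /157168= 0.09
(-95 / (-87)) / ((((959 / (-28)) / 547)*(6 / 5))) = -519650 / 35757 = -14.53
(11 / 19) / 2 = 11 / 38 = 0.29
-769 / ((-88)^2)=-0.10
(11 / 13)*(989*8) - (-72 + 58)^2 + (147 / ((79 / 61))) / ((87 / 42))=195184838 / 29783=6553.57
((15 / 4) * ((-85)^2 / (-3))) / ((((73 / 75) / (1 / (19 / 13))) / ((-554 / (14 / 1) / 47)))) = 9756459375 / 1825292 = 5345.15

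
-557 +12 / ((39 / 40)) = -7081 / 13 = -544.69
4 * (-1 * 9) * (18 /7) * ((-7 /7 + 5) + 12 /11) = -5184 /11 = -471.27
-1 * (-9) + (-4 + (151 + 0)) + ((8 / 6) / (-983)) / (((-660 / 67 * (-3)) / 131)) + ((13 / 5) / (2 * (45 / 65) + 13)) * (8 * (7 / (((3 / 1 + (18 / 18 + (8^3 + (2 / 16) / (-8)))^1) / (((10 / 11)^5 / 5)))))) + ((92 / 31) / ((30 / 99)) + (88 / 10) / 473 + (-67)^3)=-52883953065632272257918268 / 175929631328862178515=-300597.19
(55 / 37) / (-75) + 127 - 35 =51049 / 555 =91.98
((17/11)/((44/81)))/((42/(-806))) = -184977/3388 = -54.60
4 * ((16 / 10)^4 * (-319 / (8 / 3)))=-1959936 / 625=-3135.90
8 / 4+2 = 4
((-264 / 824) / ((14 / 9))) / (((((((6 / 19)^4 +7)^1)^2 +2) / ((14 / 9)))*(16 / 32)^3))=-1494553547608 / 29819459236631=-0.05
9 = 9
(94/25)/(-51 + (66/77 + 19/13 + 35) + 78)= 8554/146325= 0.06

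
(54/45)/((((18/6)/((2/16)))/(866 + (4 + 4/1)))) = 43.70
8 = 8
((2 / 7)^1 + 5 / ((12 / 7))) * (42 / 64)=269 / 128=2.10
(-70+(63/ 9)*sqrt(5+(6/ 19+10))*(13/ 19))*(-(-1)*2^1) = -140+182*sqrt(5529)/ 361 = -102.51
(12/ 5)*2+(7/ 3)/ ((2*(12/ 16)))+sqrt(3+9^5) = 286/ 45+2*sqrt(14763) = 249.36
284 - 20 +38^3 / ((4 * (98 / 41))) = 294155 / 49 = 6003.16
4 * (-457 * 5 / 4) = -2285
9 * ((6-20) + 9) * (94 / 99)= -470 / 11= -42.73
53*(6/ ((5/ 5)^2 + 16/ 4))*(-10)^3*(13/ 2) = -413400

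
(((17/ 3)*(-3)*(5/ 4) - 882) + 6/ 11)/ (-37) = 39719/ 1628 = 24.40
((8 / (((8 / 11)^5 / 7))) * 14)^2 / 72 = 62275756467001 / 301989888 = 206218.02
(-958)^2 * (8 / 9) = 815790.22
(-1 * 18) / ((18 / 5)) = -5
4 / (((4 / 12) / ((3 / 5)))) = 7.20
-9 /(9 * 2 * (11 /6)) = -3 /11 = -0.27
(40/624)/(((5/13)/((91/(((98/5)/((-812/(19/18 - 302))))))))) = 11310/5417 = 2.09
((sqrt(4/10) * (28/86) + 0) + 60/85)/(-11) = -12/187-14 * sqrt(10)/2365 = -0.08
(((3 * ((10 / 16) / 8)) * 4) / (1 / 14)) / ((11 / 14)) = 735 / 44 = 16.70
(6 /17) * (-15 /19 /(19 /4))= -360 /6137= -0.06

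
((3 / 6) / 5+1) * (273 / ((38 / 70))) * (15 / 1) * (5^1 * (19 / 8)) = 1576575 / 16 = 98535.94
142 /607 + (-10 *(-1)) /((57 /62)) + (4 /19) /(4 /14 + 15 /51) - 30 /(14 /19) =-54293349 /1856813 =-29.24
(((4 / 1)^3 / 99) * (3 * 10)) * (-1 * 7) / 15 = -9.05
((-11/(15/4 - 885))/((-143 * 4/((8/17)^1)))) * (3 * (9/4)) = -18/259675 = -0.00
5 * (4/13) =20/13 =1.54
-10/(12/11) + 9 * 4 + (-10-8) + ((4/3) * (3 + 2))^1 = 31/2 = 15.50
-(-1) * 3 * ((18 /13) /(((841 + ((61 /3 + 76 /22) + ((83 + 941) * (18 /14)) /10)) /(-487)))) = -15187095 /7480811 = -2.03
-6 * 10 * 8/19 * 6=-2880/19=-151.58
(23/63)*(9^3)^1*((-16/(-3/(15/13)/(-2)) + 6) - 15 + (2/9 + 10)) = -268479/91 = -2950.32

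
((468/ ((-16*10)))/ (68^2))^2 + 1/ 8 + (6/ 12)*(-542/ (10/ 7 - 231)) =71768748679823/ 54975793971200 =1.31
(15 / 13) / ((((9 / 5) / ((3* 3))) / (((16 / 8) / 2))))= 75 / 13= 5.77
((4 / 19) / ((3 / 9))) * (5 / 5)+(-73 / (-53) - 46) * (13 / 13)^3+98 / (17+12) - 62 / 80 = -48344693 / 1168120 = -41.39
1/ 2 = 0.50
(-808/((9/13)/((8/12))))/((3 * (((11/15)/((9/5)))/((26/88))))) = -68276/363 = -188.09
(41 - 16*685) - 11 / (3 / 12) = -10963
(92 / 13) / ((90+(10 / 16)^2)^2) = 376832 / 435060925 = 0.00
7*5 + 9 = 44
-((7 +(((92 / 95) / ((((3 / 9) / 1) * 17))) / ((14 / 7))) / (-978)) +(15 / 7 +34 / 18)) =-182953826 / 16584435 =-11.03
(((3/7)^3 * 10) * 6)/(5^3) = 324/8575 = 0.04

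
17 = 17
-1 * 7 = -7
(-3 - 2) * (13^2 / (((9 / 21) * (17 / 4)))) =-23660 / 51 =-463.92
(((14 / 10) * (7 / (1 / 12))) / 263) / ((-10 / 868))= -255192 / 6575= -38.81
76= 76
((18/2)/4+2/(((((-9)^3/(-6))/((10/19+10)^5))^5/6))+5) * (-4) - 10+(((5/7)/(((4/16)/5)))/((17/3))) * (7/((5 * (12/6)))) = -29205777612800016640020121344806226450831235351286681822084027/446888376086669361531854867300113544377528323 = -65353630068766566.55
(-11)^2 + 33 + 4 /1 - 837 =-679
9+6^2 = 45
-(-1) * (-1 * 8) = -8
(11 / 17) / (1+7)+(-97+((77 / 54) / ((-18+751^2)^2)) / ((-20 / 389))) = -20214179779614497 / 208567517640930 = -96.92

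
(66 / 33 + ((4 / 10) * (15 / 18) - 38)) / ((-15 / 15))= 107 / 3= 35.67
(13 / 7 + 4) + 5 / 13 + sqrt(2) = 7.66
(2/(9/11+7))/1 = 11/43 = 0.26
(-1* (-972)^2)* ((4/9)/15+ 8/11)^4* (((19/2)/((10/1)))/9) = -121305037720576/3706003125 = -32732.04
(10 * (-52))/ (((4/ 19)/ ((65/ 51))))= -160550/ 51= -3148.04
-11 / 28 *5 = -55 / 28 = -1.96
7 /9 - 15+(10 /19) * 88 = 5488 /171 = 32.09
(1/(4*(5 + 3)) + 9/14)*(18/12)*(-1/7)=-453/3136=-0.14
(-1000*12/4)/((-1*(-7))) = -428.57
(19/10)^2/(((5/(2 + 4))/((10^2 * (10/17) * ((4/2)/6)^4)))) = 3.15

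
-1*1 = -1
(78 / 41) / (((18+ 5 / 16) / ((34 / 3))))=14144 / 12013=1.18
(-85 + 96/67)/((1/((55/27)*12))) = -1231780/603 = -2042.75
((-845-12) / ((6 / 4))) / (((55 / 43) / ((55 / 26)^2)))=-2026805 / 1014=-1998.82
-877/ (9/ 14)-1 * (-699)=-5987/ 9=-665.22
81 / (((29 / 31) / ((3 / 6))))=2511 / 58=43.29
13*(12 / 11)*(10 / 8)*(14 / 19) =2730 / 209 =13.06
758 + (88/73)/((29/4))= 1605038/2117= 758.17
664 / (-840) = -83 / 105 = -0.79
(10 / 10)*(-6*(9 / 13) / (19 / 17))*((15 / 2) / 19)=-6885 / 4693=-1.47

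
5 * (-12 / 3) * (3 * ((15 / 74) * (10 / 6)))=-750 / 37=-20.27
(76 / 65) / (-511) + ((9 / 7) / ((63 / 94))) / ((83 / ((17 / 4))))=3702943 / 38595830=0.10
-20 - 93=-113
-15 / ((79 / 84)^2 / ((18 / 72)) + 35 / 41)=-1084860 / 317621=-3.42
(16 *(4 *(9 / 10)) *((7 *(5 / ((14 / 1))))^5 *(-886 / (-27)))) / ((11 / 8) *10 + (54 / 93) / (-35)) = 2403275000 / 178809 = 13440.46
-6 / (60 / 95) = -19 / 2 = -9.50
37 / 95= 0.39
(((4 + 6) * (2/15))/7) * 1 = 4/21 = 0.19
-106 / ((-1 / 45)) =4770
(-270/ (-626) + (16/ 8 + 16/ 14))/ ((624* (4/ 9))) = 23493/ 1822912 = 0.01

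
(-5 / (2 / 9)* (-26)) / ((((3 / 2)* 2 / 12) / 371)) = 868140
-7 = -7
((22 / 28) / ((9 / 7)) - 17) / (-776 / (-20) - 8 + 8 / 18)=-1475 / 2812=-0.52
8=8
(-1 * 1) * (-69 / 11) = 69 / 11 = 6.27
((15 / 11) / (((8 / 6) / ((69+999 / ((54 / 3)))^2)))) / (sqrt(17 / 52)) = 2790045 *sqrt(221) / 1496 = 27725.27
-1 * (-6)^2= -36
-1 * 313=-313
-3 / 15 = -1 / 5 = -0.20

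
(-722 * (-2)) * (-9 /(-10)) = 6498 /5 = 1299.60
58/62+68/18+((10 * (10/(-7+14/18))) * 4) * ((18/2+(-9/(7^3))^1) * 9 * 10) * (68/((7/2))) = -4730038994795/4689153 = -1008719.27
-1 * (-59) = 59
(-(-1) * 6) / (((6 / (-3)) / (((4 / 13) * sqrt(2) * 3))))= -36 * sqrt(2) / 13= -3.92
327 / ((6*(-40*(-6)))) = 109 / 480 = 0.23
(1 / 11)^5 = 1 / 161051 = 0.00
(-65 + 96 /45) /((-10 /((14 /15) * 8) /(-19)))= -1003352 /1125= -891.87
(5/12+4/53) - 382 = -242639/636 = -381.51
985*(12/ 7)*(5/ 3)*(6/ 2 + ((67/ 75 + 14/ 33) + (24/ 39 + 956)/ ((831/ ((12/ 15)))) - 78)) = -170335394384/ 831831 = -204771.64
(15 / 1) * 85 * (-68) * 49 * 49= -208166700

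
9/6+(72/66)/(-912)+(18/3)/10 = 8773/4180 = 2.10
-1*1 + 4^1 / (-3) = -2.33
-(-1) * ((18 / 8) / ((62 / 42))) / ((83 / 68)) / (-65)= -3213 / 167245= -0.02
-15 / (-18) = 0.83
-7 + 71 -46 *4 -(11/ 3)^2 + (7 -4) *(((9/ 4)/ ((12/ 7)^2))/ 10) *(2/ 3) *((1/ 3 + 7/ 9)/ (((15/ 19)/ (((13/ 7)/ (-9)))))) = -5190049/ 38880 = -133.49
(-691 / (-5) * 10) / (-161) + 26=2804 / 161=17.42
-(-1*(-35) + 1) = -36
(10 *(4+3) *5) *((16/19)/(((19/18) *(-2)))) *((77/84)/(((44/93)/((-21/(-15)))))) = -136710/361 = -378.70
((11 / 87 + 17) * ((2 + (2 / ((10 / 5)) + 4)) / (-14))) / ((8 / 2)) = -745 / 348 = -2.14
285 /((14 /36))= 5130 /7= 732.86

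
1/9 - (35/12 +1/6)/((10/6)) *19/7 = -6187/1260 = -4.91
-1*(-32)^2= -1024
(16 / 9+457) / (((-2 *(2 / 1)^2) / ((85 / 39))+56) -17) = 350965 / 27027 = 12.99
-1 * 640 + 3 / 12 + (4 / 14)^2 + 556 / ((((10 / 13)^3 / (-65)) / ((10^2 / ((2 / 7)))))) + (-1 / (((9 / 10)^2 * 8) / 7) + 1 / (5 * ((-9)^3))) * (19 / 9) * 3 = -59562265983379 / 2143260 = -27790499.51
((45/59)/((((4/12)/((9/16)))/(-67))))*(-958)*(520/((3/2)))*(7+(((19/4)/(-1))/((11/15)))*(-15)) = 3871939415175/1298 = 2983004171.94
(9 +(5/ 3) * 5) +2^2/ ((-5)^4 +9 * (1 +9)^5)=17.33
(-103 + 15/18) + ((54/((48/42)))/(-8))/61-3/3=-604711/5856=-103.26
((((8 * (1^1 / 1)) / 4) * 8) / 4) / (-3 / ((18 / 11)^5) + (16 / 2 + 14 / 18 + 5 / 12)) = 2519424 / 5630125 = 0.45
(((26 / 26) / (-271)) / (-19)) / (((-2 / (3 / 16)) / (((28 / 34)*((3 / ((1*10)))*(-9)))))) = 567 / 14005280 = 0.00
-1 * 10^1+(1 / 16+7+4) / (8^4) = -655183 / 65536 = -10.00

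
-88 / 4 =-22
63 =63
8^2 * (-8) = -512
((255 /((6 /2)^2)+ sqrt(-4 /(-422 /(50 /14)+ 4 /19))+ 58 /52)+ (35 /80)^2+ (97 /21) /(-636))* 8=40* sqrt(1064494) /28013+ 329286047 /1389024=238.54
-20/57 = -0.35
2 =2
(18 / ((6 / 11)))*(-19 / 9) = -209 / 3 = -69.67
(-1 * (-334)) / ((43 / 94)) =31396 / 43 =730.14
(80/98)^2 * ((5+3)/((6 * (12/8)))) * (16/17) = 204800/367353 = 0.56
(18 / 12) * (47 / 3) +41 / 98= 1172 / 49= 23.92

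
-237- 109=-346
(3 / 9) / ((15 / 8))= 8 / 45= 0.18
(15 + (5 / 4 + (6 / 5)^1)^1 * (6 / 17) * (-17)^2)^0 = 1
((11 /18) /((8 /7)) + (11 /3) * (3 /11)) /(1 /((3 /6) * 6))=221 /48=4.60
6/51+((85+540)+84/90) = 159643/255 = 626.05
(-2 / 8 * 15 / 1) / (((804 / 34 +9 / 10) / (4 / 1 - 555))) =234175 / 2782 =84.18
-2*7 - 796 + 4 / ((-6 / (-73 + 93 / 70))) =-80033 / 105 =-762.22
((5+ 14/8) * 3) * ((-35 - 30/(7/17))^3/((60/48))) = -6971975775/343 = -20326459.99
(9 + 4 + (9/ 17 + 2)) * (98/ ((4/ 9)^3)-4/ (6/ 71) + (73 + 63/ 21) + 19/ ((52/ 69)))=16063949/ 884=18171.89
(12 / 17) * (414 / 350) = 2484 / 2975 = 0.83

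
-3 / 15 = -1 / 5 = -0.20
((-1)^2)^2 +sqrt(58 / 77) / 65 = sqrt(4466) / 5005 +1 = 1.01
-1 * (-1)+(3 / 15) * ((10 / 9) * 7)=23 / 9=2.56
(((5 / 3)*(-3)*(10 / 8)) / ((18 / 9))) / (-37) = 25 / 296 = 0.08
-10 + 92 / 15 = -58 / 15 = -3.87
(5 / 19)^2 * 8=200 / 361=0.55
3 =3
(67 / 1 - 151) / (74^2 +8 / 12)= -126 / 8215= -0.02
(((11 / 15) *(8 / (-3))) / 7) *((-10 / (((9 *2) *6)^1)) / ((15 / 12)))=176 / 8505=0.02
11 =11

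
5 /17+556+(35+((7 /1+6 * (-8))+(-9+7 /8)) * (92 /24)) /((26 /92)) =24405 /1768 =13.80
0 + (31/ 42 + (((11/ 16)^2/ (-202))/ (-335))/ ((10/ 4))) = 671288941/ 909484800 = 0.74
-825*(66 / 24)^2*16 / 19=-99825 / 19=-5253.95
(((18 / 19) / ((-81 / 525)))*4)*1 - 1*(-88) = 63.44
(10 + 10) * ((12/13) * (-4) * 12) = -11520/13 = -886.15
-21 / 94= -0.22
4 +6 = 10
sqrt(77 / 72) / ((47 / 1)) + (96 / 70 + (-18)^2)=sqrt(154) / 564 + 11388 / 35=325.39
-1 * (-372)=372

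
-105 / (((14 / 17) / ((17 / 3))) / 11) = -15895 / 2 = -7947.50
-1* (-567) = 567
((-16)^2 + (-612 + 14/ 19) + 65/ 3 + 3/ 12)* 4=-76003/ 57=-1333.39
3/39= 1/13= 0.08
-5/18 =-0.28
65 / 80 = 13 / 16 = 0.81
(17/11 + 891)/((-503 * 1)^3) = -9818/1399898797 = -0.00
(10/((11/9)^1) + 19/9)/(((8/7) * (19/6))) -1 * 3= -391/2508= -0.16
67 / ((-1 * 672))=-67 / 672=-0.10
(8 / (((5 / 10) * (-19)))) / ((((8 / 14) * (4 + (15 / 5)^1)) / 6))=-24 / 19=-1.26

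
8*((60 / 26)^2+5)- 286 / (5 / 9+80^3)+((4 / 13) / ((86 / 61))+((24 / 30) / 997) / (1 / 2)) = 553023252354304 / 6677182643599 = 82.82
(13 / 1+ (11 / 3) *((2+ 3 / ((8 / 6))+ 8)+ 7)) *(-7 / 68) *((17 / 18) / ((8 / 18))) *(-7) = 49147 / 384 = 127.99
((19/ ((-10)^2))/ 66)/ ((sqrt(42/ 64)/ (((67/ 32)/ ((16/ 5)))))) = 1273 * sqrt(42)/ 3548160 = 0.00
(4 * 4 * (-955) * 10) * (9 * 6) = -8251200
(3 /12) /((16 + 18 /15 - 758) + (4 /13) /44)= -715 /2118668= -0.00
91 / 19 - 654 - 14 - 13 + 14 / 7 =-12810 / 19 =-674.21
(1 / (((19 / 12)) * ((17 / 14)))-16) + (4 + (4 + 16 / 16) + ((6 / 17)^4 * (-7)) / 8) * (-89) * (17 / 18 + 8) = -22753502145 / 3173798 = -7169.17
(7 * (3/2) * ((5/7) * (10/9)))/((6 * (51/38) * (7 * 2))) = 475/6426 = 0.07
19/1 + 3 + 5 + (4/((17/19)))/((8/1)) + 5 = 1107/34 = 32.56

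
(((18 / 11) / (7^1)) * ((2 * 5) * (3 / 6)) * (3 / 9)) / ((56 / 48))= 180 / 539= 0.33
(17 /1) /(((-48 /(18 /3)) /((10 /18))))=-85 /72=-1.18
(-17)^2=289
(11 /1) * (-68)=-748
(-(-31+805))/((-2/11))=4257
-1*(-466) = 466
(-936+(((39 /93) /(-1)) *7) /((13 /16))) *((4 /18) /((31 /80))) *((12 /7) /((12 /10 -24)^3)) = 291280000 /3737379933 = 0.08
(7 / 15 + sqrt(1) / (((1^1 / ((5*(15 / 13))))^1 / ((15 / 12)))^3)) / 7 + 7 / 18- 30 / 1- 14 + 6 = 710146363 / 44291520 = 16.03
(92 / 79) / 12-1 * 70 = -16567 / 237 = -69.90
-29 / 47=-0.62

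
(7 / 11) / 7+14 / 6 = 80 / 33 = 2.42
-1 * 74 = -74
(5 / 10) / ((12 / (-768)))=-32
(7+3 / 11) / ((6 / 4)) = 160 / 33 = 4.85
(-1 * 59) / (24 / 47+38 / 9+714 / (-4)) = 49914 / 147007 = 0.34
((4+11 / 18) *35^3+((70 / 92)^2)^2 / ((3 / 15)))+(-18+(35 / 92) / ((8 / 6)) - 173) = 1989793927019 / 10074276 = 197512.35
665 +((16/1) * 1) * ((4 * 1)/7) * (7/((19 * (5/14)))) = 64071/95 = 674.43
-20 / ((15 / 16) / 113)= -7232 / 3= -2410.67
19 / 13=1.46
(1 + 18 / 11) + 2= 51 / 11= 4.64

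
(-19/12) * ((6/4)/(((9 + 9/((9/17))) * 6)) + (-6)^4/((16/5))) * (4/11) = -800299/3432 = -233.19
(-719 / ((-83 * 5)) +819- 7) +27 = 348904 / 415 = 840.73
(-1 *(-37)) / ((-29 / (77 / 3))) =-2849 / 87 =-32.75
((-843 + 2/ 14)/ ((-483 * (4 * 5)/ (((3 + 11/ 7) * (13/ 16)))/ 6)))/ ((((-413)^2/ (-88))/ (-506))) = 503360/ 991613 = 0.51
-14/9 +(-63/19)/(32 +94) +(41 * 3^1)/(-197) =-2.21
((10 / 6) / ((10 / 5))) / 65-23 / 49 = -1745 / 3822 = -0.46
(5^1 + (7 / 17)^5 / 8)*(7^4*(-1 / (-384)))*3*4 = 136403419887 / 363483392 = 375.27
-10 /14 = -5 /7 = -0.71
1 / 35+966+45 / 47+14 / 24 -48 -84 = 16494139 / 19740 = 835.57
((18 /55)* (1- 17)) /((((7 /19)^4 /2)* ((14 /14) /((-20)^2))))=-6005191680 /26411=-227374.64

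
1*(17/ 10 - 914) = -9123/ 10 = -912.30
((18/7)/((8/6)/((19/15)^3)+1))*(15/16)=925965/636104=1.46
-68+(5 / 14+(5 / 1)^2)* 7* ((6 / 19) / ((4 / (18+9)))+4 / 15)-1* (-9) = 83605 / 228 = 366.69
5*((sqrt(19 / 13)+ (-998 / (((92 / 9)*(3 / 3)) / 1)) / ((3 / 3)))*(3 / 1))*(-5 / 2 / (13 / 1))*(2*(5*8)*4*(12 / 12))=26946000 / 299 - 12000*sqrt(247) / 169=89004.46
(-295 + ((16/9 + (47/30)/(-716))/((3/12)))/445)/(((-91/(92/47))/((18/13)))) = 194554776452/22144488275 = 8.79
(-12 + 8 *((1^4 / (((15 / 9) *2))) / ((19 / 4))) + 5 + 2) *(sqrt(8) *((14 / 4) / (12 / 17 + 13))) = -50813 *sqrt(2) / 22135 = -3.25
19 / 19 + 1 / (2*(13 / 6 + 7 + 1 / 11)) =1.05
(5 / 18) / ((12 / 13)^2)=845 / 2592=0.33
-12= -12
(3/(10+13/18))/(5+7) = 9/386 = 0.02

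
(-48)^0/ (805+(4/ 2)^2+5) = 1/ 814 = 0.00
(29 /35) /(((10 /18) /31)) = 8091 /175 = 46.23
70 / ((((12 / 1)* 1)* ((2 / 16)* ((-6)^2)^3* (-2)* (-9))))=35 / 629856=0.00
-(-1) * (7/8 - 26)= -201/8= -25.12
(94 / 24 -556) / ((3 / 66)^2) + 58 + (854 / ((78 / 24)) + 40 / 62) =-322666285 / 1209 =-266886.92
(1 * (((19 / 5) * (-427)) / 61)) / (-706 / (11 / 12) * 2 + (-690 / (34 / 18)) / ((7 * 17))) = 2959649 / 171730110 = 0.02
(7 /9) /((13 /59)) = 413 /117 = 3.53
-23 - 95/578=-13389/578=-23.16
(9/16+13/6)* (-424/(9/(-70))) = 243005/27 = 9000.19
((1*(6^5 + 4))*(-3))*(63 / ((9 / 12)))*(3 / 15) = -392112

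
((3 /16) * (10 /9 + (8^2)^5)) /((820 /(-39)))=-62813896769 /6560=-9575289.14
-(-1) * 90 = 90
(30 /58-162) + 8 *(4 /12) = -13817 /87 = -158.82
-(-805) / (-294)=-115 / 42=-2.74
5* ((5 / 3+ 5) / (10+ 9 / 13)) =1300 / 417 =3.12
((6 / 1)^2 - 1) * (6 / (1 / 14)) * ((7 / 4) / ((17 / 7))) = 36015 / 17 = 2118.53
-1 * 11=-11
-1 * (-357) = 357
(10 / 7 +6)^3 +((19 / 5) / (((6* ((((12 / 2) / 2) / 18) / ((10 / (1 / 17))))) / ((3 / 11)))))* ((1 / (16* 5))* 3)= 62864621 / 150920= 416.54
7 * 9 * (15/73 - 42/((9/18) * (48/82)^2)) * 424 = -955255623/146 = -6542846.73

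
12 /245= 0.05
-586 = -586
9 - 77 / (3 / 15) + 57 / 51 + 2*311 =4201 / 17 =247.12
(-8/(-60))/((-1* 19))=-2/285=-0.01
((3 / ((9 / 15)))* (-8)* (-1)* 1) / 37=40 / 37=1.08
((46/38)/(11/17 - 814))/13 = -391/3415269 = -0.00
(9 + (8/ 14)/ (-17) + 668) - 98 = 68897/ 119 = 578.97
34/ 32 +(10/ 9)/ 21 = 3373/ 3024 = 1.12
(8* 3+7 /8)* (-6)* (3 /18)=-199 /8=-24.88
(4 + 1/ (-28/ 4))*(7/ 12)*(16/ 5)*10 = 72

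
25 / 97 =0.26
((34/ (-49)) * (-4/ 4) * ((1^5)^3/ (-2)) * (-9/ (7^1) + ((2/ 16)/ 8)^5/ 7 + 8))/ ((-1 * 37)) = 23187019389/ 368293445632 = 0.06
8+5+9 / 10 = 139 / 10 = 13.90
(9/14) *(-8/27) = -4/21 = -0.19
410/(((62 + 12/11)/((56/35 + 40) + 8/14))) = 665676/2429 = 274.05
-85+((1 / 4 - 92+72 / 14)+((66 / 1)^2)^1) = 117163 / 28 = 4184.39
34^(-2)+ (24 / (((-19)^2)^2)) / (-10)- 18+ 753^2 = 427089021799313 / 753255380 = 566991.00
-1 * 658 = -658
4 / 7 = 0.57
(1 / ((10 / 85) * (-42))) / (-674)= 17 / 56616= 0.00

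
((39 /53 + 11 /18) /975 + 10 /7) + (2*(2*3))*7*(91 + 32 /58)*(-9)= -2613715866929 /37764090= -69211.67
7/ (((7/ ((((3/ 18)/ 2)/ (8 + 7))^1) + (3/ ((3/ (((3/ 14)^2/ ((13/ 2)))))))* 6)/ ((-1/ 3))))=-4459/ 2407941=-0.00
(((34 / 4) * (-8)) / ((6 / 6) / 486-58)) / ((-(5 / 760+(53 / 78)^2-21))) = 7640433216 / 133797177803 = 0.06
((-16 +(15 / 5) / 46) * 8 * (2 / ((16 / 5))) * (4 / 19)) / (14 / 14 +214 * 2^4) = -1466 / 299345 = -0.00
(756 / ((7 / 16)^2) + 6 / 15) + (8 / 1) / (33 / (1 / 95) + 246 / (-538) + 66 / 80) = 4664216964278 / 1180779495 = 3950.12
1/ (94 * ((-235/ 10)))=-1/ 2209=-0.00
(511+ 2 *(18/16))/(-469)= -2053/1876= -1.09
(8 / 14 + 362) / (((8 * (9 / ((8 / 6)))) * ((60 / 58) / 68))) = 46342 / 105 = 441.35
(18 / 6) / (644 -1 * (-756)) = 3 / 1400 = 0.00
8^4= 4096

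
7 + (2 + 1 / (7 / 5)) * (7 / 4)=47 / 4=11.75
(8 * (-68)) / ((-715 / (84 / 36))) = 3808 / 2145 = 1.78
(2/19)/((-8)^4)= 1/38912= 0.00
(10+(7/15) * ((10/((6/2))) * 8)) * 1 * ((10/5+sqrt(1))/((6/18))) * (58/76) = 2929/19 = 154.16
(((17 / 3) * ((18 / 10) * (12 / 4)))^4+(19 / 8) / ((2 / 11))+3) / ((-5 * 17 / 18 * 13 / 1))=-78910750089 / 5525000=-14282.49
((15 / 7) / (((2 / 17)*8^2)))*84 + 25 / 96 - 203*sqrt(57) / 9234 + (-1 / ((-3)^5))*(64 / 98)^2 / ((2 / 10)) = 28209985 / 1166886 - 203*sqrt(57) / 9234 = 24.01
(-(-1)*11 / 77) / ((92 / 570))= 0.89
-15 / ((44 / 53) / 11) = -795 / 4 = -198.75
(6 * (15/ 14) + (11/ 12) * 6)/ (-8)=-167/ 112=-1.49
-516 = -516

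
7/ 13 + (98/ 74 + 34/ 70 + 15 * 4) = 62.35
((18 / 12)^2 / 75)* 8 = 6 / 25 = 0.24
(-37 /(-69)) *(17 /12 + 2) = 1.83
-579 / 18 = -193 / 6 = -32.17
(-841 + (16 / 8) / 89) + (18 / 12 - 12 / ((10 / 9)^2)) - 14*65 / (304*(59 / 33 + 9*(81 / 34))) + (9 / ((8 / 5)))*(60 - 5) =-4759405121427 / 8814506600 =-539.95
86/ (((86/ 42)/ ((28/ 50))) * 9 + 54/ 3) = 1.69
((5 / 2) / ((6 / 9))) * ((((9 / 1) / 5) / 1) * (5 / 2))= 135 / 8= 16.88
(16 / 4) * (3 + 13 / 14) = 110 / 7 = 15.71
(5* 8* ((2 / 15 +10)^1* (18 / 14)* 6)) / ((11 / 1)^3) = 2.35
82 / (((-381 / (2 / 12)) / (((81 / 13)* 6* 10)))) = -22140 / 1651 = -13.41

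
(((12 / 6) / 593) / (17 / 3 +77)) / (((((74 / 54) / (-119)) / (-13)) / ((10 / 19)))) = 626535 / 25846498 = 0.02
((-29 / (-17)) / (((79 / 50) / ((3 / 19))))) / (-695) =-870 / 3546863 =-0.00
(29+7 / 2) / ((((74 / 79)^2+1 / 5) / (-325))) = -9803.48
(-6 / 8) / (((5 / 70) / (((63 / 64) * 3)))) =-3969 / 128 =-31.01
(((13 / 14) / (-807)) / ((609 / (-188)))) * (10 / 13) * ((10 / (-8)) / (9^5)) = -1175 / 203142790809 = -0.00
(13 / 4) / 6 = 13 / 24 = 0.54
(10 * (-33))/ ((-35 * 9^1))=22/ 21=1.05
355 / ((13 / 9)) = 3195 / 13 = 245.77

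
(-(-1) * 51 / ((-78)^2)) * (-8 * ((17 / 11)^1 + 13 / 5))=-2584 / 9295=-0.28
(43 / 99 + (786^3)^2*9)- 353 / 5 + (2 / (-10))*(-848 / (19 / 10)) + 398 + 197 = 19958899234124675446307 / 9405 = 2122158344936169638.10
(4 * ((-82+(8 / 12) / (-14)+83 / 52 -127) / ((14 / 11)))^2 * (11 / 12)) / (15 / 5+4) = 68305605463139 / 4908181824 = 13916.68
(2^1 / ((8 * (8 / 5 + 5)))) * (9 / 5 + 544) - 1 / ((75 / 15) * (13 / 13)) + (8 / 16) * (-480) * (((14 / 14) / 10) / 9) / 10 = 13337 / 660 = 20.21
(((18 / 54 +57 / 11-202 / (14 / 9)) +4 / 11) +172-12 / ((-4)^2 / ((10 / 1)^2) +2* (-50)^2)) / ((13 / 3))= 808042 / 72919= 11.08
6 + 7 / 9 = 61 / 9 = 6.78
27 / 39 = 9 / 13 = 0.69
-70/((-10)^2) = -0.70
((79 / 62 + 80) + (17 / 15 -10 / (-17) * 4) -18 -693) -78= -11134027 / 15810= -704.24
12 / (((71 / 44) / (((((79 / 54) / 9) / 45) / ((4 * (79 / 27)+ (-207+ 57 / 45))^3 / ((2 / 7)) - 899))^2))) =41705482500 / 280954451965413050618687948231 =0.00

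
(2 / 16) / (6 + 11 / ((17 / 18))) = 17 / 2400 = 0.01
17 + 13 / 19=336 / 19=17.68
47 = 47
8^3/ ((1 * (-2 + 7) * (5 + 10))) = 512/ 75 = 6.83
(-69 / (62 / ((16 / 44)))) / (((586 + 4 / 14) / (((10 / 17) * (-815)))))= 0.33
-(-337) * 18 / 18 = 337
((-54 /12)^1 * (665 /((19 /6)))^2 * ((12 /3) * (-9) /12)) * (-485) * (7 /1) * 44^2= -3913068852000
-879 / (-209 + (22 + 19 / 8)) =7032 / 1477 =4.76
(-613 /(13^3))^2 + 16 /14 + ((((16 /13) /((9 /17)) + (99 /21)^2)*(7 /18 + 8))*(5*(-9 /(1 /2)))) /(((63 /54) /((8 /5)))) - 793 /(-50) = -25401.94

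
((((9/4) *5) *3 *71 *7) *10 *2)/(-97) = -335475/97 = -3458.51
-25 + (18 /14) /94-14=-25653 /658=-38.99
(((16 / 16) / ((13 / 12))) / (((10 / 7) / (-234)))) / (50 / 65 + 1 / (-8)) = -78624 / 335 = -234.70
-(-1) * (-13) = -13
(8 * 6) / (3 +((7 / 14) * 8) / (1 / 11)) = 48 / 47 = 1.02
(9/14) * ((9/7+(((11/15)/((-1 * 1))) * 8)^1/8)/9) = 0.04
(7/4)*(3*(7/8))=147/32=4.59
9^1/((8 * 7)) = 9/56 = 0.16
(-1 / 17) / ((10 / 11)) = -11 / 170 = -0.06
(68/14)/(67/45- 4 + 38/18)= -85/7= -12.14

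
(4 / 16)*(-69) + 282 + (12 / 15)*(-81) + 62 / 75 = 60233 / 300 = 200.78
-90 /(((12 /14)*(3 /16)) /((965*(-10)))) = 5404000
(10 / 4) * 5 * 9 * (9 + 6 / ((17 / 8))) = 45225 / 34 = 1330.15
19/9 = 2.11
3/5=0.60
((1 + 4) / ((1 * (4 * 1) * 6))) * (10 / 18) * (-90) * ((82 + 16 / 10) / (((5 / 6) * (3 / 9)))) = -3135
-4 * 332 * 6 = -7968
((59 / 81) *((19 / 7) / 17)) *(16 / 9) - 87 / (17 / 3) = -77291 / 5103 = -15.15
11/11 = 1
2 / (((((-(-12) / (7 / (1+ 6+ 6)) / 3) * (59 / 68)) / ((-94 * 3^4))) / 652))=-1181510064 / 767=-1540430.33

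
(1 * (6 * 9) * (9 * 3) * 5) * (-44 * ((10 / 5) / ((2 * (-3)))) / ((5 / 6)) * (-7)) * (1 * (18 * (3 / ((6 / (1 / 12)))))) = -673596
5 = 5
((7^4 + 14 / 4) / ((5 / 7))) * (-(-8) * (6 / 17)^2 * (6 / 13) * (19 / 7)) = 78944544 / 18785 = 4202.53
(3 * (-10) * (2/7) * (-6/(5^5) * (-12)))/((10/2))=-864/21875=-0.04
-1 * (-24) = 24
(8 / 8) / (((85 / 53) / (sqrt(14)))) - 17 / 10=-17 / 10 +53*sqrt(14) / 85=0.63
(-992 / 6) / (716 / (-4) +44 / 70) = 17360 / 18729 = 0.93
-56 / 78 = -28 / 39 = -0.72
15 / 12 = 1.25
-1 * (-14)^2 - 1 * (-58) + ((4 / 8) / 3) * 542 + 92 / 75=-1161 / 25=-46.44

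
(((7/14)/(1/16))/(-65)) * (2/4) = -0.06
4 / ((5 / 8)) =32 / 5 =6.40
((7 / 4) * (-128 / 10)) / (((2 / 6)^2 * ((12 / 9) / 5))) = -756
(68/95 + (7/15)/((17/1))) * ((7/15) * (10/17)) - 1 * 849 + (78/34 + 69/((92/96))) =-191375536/247095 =-774.50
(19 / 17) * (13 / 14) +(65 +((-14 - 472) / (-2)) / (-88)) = 63.28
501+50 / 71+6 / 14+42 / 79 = 19736114 / 39263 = 502.66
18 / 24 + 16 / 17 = 115 / 68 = 1.69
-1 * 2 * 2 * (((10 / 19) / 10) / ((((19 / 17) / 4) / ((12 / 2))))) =-1632 / 361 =-4.52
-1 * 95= -95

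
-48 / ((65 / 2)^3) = -384 / 274625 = -0.00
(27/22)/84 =9/616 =0.01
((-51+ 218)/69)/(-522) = -167/36018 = -0.00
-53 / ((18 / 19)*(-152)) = 53 / 144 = 0.37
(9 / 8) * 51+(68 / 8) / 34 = 461 / 8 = 57.62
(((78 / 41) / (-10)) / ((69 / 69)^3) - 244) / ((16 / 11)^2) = -6057139 / 52480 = -115.42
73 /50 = 1.46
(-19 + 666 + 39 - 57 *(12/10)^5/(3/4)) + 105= 1880899/3125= 601.89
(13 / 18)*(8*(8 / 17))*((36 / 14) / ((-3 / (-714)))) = 1664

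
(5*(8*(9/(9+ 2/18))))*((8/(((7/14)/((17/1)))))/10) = 44064/41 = 1074.73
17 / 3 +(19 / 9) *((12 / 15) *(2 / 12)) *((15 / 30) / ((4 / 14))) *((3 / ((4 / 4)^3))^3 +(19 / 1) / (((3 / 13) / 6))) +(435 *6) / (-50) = 56729 / 270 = 210.11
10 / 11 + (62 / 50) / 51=13091 / 14025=0.93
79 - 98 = -19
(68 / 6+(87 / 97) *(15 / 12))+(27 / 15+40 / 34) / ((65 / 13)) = 6455717 / 494700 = 13.05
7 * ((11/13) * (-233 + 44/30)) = -267421/195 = -1371.39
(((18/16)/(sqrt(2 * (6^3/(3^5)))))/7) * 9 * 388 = 23571/56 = 420.91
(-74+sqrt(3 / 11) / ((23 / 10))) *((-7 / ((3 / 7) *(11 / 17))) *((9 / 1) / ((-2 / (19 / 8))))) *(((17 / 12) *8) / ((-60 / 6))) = 22555.99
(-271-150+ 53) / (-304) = 23 / 19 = 1.21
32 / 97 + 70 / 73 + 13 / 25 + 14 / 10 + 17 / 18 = 13234109 / 3186450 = 4.15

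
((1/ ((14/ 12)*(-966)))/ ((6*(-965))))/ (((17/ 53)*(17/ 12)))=106/ 314303395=0.00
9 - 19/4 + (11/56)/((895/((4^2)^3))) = 129033/25060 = 5.15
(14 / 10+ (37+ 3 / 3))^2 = 38809 / 25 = 1552.36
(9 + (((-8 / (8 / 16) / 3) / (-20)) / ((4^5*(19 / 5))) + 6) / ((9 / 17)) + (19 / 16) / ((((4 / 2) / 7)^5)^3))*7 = 323921412544081555 / 268959744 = 1204349051.37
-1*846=-846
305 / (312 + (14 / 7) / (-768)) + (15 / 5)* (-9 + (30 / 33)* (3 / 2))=-28903044 / 1317877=-21.93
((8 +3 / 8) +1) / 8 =75 / 64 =1.17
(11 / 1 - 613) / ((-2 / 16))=4816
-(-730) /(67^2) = 730 /4489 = 0.16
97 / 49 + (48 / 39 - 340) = -214535 / 637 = -336.79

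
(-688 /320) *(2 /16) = -43 /160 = -0.27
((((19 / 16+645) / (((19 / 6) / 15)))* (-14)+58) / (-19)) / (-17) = -132.49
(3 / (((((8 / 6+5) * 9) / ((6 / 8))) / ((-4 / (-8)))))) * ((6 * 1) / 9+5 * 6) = 23 / 38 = 0.61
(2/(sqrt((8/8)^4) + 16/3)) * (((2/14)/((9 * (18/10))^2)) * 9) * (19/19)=50/32319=0.00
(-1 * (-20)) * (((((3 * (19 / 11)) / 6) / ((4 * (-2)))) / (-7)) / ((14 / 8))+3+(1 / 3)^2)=302695 / 4851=62.40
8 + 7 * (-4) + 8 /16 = -39 /2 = -19.50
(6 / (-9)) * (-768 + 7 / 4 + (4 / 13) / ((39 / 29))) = 1553491 / 3042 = 510.68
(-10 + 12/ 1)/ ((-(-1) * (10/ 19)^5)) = 49.52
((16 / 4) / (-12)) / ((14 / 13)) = -0.31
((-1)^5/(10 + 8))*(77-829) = 376/9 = 41.78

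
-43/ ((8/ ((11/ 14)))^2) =-5203/ 12544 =-0.41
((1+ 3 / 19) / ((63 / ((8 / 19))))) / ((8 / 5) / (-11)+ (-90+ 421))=9680 / 413854371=0.00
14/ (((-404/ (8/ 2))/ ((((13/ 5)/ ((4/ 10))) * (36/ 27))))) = -364/ 303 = -1.20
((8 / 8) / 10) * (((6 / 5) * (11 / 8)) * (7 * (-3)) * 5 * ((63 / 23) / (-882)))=99 / 1840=0.05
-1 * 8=-8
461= 461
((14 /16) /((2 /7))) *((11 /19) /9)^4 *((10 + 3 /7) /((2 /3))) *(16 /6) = 7481551 /3420144324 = 0.00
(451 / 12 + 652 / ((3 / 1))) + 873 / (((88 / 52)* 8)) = 168643 / 528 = 319.40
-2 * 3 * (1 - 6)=30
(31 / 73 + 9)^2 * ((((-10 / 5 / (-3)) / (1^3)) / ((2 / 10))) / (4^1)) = 1183360 / 15987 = 74.02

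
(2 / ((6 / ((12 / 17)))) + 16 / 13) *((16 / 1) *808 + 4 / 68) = 18953.35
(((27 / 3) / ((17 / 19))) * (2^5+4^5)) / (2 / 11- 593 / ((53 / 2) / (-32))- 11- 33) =17545968 / 1110457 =15.80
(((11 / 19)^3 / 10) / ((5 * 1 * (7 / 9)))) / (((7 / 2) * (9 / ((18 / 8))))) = 11979 / 33609100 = 0.00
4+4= 8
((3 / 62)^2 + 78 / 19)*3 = 900009 / 73036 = 12.32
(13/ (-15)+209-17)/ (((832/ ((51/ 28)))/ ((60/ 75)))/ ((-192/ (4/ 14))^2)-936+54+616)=-49128912/ 68372315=-0.72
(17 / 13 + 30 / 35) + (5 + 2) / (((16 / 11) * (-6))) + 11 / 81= 353467 / 235872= 1.50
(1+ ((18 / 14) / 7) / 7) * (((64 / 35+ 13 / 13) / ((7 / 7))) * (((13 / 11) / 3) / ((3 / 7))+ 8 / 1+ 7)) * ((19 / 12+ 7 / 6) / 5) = 1525568 / 60025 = 25.42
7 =7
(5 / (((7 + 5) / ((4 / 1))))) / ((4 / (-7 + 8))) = 0.42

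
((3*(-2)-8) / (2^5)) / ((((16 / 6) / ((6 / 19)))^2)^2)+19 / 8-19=-8874384743 / 533794816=-16.63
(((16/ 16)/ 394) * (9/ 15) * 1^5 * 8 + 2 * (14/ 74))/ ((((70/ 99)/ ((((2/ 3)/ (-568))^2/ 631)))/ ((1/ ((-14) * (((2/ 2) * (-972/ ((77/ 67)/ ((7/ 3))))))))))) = 861157/ 19729672978760438400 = 0.00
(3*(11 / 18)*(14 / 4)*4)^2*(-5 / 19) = -29645 / 171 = -173.36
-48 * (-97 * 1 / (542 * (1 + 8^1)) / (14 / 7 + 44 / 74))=3589 / 9756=0.37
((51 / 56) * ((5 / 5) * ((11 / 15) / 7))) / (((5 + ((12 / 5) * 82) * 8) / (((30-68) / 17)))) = -209 / 1547812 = -0.00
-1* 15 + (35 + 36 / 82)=838 / 41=20.44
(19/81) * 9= 19/9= 2.11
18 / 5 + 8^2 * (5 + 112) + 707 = 40993 / 5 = 8198.60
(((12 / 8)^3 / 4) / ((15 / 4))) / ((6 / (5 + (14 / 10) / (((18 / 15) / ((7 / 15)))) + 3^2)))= 1309 / 2400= 0.55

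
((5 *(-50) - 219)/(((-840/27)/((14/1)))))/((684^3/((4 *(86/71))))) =20167/6311377440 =0.00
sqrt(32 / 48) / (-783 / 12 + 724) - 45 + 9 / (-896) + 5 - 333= -334217 / 896 + 4 * sqrt(6) / 7905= -373.01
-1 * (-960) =960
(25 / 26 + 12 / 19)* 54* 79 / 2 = 1678671 / 494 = 3398.12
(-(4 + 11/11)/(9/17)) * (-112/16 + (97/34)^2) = -2195/204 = -10.76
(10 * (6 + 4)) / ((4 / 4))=100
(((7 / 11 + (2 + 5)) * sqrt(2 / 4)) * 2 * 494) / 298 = 20748 * sqrt(2) / 1639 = 17.90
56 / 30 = 28 / 15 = 1.87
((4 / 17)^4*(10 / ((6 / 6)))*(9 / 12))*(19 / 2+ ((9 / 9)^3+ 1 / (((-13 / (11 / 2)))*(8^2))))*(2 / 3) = 174610 / 1085773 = 0.16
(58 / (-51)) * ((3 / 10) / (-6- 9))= 29 / 1275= 0.02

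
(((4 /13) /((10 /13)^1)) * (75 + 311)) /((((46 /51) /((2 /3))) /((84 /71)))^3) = 2248029068544 /21773515685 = 103.25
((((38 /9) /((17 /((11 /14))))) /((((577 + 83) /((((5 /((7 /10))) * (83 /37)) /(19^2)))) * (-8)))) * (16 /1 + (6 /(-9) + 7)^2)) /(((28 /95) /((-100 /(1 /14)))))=26196875 /59916024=0.44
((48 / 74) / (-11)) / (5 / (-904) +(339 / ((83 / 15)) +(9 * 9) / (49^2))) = -4323643968 / 4494132264919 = -0.00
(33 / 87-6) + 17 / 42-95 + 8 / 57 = -771983 / 7714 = -100.08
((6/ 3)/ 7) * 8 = 16/ 7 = 2.29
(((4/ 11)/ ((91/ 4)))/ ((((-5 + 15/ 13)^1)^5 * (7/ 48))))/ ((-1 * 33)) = 228488/ 57900390625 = 0.00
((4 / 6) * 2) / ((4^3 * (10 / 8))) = 0.02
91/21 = 13/3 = 4.33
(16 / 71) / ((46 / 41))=328 / 1633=0.20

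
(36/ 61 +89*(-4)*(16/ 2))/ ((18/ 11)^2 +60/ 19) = -99829477/ 204594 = -487.94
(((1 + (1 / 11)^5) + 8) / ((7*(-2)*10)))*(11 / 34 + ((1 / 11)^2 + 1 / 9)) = -1188484727 / 41741520282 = -0.03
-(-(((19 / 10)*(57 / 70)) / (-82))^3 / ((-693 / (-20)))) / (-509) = 141137643 / 370607487311600000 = 0.00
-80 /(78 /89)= -3560 /39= -91.28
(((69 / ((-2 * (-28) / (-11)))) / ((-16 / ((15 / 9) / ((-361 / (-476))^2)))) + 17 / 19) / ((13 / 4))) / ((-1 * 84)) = -1163973 / 94873688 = -0.01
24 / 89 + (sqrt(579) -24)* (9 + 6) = -32016 / 89 + 15* sqrt(579) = 1.21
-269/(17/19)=-5111/17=-300.65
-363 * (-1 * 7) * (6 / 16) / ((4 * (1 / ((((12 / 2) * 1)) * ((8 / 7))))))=3267 / 2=1633.50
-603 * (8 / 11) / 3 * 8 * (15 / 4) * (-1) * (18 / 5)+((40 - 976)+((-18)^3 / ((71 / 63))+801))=8183133 / 781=10477.76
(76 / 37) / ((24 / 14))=133 / 111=1.20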